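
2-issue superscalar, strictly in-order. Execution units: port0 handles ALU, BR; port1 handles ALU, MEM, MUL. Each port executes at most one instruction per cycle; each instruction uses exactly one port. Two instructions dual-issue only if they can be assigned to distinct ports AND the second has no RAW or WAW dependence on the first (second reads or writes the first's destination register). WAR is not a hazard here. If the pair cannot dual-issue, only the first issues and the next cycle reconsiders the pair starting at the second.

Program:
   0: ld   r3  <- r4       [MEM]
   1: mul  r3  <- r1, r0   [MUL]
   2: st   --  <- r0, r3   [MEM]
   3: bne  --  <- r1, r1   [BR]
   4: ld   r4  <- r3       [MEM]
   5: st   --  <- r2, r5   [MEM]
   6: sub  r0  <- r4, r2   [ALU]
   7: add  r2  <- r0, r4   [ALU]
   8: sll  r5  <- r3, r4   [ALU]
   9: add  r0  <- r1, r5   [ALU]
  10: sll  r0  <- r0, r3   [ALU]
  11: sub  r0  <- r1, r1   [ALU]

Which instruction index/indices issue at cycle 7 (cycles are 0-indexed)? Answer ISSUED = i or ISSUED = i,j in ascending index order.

c0: i0 ld.MEM  no-port MEM/MUL
c1: i1 mul.MUL  no-port MUL/MEM
c2: i2+i3 st.MEM/bne.BR  dual
c3: i4 ld.MEM  no-port MEM/MEM
c4: i5+i6 st.MEM/sub.ALU  dual
c5: i7+i8 add.ALU/sll.ALU  dual
c6: i9 add.ALU  RAW+WAW r0
c7: i10 sll.ALU  WAW r0
c8: i11 sub.ALU  tail

ISSUED = 10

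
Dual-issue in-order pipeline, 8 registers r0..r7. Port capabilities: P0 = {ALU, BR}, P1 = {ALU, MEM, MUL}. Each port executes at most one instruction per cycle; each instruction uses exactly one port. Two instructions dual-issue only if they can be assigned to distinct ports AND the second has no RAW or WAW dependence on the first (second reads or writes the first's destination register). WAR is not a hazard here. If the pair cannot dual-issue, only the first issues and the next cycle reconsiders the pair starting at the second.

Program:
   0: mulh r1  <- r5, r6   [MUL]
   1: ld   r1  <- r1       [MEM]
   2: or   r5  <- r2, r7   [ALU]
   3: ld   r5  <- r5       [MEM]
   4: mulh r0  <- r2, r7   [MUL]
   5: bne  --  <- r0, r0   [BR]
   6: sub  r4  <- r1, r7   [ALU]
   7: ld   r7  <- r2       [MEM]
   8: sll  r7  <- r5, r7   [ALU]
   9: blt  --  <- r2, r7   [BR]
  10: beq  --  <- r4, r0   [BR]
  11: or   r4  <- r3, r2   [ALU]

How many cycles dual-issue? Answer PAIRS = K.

  cy0 -> i0 (mulh) no-port MUL/MEM
  cy1 -> i1,i2 (ld+or) 2-wide
  cy2 -> i3 (ld) no-port MEM/MUL
  cy3 -> i4 (mulh) RAW r0
  cy4 -> i5,i6 (bne+sub) 2-wide
  cy5 -> i7 (ld) RAW+WAW r7
  cy6 -> i8 (sll) RAW r7
  cy7 -> i9 (blt) no-port BR/BR
  cy8 -> i10,i11 (beq+or) 2-wide

PAIRS = 3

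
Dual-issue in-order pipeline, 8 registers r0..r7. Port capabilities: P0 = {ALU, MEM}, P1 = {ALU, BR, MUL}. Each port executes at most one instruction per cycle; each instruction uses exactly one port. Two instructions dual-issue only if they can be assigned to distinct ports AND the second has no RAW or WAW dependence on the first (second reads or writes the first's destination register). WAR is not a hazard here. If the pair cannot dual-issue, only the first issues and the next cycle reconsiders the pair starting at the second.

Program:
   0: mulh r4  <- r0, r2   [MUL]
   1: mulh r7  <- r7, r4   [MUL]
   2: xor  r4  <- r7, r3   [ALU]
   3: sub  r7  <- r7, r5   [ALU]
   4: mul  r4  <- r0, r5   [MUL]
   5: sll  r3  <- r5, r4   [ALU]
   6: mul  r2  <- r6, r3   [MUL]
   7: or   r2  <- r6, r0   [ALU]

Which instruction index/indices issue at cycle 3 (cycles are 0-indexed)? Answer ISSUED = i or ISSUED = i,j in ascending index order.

c0: i0 mulh  no-port MUL/MUL
c1: i1 mulh  RAW r7
c2: i2+i3 xor/sub  2-wide
c3: i4 mul  RAW r4
c4: i5 sll  RAW r3
c5: i6 mul  WAW r2
c6: i7 or  tail

ISSUED = 4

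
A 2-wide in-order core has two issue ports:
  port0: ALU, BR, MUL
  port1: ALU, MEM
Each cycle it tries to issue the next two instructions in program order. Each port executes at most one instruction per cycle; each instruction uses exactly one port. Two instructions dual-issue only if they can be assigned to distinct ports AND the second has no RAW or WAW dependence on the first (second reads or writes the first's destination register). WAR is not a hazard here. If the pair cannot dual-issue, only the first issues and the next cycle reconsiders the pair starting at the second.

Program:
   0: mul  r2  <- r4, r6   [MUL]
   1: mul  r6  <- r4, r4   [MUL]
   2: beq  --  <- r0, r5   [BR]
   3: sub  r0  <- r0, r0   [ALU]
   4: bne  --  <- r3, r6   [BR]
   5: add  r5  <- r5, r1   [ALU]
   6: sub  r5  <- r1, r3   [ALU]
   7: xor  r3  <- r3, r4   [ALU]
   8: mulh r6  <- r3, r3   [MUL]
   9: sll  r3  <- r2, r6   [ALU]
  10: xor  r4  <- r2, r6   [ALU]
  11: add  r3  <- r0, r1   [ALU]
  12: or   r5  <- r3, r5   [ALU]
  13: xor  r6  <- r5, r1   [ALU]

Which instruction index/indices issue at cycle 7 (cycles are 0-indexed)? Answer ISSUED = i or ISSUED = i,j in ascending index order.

ISSUED = 11

[0] i0  mul.MUL  -- no-port MUL/MUL
[1] i1  mul.MUL  -- no-port MUL/BR
[2] i2&i3  beq.BR;sub.ALU  -- pair
[3] i4&i5  bne.BR;add.ALU  -- pair
[4] i6&i7  sub.ALU;xor.ALU  -- pair
[5] i8  mulh.MUL  -- RAW r6
[6] i9&i10  sll.ALU;xor.ALU  -- pair
[7] i11  add.ALU  -- RAW r3
[8] i12  or.ALU  -- RAW r5
[9] i13  xor.ALU  -- tail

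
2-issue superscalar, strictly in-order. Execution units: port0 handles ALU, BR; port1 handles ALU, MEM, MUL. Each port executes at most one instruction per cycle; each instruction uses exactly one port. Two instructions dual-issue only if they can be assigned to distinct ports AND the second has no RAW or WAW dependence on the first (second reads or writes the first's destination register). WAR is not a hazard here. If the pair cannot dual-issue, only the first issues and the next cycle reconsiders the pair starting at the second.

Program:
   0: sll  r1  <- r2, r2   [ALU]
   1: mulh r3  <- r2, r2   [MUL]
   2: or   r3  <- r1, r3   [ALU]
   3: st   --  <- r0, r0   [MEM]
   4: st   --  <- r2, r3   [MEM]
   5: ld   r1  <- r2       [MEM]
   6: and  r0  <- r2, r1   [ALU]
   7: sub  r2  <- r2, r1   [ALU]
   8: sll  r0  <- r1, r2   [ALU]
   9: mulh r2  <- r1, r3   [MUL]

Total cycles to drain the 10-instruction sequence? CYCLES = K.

0. sll.ALU+mulh.MUL @i0&i1  | dual
1. or.ALU+st.MEM @i2&i3  | dual
2. st.MEM @i4  | no-port MEM/MEM
3. ld.MEM @i5  | RAW r1
4. and.ALU+sub.ALU @i6&i7  | dual
5. sll.ALU+mulh.MUL @i8&i9  | dual

CYCLES = 6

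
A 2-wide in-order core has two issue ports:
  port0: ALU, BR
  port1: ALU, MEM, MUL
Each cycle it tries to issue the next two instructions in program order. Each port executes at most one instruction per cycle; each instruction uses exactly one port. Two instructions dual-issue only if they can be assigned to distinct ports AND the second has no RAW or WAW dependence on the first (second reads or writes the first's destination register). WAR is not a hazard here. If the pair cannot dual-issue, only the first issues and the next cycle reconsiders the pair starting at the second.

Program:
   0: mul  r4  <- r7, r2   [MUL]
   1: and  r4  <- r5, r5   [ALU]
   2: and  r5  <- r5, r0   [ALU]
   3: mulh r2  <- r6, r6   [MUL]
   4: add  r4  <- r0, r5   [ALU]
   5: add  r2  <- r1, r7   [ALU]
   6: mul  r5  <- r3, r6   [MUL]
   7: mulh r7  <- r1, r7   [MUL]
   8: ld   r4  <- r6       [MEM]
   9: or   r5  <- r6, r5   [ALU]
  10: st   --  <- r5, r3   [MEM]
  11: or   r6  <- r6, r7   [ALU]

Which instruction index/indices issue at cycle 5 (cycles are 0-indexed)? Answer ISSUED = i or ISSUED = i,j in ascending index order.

ISSUED = 8,9

c0: i0 mul  WAW r4
c1: i1,i2 and and  dual
c2: i3,i4 mulh add  dual
c3: i5,i6 add mul  dual
c4: i7 mulh  no-port MUL/MEM
c5: i8,i9 ld or  dual
c6: i10,i11 st or  dual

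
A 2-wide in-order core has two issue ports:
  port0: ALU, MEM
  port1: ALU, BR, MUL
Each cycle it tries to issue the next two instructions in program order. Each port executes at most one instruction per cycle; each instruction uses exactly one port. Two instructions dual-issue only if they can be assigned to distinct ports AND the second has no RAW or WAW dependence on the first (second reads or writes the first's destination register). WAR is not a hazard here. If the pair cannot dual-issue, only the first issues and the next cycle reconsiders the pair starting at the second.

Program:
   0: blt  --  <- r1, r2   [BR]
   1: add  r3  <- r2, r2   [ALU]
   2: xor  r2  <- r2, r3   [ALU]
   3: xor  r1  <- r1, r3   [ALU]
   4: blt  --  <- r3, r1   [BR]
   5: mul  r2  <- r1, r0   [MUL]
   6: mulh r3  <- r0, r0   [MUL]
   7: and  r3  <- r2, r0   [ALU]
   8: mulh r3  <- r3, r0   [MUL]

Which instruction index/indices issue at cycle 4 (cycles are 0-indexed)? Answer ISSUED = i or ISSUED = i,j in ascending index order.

c0: i0&i1 blt.BR;add.ALU  dual
c1: i2&i3 xor.ALU;xor.ALU  dual
c2: i4 blt.BR  no-port BR/MUL
c3: i5 mul.MUL  no-port MUL/MUL
c4: i6 mulh.MUL  WAW r3
c5: i7 and.ALU  RAW+WAW r3
c6: i8 mulh.MUL  tail

ISSUED = 6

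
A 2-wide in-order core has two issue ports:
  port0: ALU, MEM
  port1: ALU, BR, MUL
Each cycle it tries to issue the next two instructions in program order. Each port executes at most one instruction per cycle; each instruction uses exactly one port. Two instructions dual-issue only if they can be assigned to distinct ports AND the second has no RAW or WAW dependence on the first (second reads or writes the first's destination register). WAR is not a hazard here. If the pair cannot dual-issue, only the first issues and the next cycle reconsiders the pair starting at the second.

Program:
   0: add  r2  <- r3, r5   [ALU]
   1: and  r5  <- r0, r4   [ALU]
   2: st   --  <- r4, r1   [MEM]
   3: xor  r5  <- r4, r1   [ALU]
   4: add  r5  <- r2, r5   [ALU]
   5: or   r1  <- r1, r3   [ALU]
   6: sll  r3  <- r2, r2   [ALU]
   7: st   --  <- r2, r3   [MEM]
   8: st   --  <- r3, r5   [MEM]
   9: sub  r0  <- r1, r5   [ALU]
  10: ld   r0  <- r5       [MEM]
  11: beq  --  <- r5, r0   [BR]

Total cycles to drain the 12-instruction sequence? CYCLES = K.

[0] i0+i1  add.ALU/and.ALU  -- dual
[1] i2+i3  st.MEM/xor.ALU  -- dual
[2] i4+i5  add.ALU/or.ALU  -- dual
[3] i6  sll.ALU  -- RAW r3
[4] i7  st.MEM  -- no-port MEM/MEM
[5] i8+i9  st.MEM/sub.ALU  -- dual
[6] i10  ld.MEM  -- RAW r0
[7] i11  beq.BR  -- tail

CYCLES = 8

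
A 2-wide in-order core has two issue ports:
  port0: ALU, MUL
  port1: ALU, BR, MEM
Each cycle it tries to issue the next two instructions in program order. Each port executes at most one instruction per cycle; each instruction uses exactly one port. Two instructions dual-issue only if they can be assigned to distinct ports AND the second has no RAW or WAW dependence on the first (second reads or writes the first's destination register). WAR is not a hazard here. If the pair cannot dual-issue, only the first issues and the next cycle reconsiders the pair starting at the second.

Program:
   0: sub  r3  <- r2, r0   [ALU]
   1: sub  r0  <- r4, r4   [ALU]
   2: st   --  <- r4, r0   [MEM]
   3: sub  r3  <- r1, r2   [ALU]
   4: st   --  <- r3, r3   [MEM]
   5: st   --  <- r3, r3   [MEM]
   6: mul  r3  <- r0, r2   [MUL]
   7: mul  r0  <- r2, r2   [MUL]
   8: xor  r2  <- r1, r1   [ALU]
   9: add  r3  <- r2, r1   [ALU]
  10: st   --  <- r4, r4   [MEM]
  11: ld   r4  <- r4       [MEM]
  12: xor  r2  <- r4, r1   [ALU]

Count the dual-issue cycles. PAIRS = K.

t=0 i0&i1:sub/sub ; dual
t=1 i2&i3:st/sub ; dual
t=2 i4:st ; no-port MEM/MEM
t=3 i5&i6:st/mul ; dual
t=4 i7&i8:mul/xor ; dual
t=5 i9&i10:add/st ; dual
t=6 i11:ld ; RAW r4
t=7 i12:xor ; tail

PAIRS = 5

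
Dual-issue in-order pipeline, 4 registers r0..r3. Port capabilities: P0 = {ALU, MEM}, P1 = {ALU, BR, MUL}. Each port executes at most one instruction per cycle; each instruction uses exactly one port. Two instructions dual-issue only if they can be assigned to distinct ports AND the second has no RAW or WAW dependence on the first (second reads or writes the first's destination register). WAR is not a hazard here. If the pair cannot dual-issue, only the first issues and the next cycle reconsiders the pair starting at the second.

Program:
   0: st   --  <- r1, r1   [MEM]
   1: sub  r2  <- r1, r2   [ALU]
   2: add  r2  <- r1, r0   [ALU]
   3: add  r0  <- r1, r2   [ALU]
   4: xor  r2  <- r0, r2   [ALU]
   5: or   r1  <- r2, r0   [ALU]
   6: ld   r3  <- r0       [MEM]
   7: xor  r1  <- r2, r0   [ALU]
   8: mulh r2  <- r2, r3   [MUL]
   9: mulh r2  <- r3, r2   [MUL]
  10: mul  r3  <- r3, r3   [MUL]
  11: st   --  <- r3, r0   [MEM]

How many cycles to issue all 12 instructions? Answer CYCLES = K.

0. st.MEM sub.ALU @i0,i1  | dual
1. add.ALU @i2  | RAW r2
2. add.ALU @i3  | RAW r0
3. xor.ALU @i4  | RAW r2
4. or.ALU ld.MEM @i5,i6  | dual
5. xor.ALU mulh.MUL @i7,i8  | dual
6. mulh.MUL @i9  | no-port MUL/MUL
7. mul.MUL @i10  | RAW r3
8. st.MEM @i11  | tail

CYCLES = 9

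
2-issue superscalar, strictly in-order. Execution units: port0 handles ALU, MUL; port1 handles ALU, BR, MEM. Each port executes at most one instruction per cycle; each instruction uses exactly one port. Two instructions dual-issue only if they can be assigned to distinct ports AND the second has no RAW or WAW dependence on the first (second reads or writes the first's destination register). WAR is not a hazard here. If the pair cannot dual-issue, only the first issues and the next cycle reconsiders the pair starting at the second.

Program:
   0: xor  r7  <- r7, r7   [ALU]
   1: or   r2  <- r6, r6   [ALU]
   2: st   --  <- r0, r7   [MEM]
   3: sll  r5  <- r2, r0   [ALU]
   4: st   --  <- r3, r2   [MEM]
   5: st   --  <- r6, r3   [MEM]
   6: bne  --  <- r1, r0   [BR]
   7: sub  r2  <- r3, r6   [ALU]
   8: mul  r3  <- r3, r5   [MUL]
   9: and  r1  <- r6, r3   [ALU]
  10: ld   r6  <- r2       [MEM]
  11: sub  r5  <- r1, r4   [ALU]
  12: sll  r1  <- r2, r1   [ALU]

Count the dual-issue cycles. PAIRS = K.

[0] i0/i1  xor.ALU or.ALU  -- 2-wide
[1] i2/i3  st.MEM sll.ALU  -- 2-wide
[2] i4  st.MEM  -- no-port MEM/MEM
[3] i5  st.MEM  -- no-port MEM/BR
[4] i6/i7  bne.BR sub.ALU  -- 2-wide
[5] i8  mul.MUL  -- RAW r3
[6] i9/i10  and.ALU ld.MEM  -- 2-wide
[7] i11/i12  sub.ALU sll.ALU  -- 2-wide

PAIRS = 5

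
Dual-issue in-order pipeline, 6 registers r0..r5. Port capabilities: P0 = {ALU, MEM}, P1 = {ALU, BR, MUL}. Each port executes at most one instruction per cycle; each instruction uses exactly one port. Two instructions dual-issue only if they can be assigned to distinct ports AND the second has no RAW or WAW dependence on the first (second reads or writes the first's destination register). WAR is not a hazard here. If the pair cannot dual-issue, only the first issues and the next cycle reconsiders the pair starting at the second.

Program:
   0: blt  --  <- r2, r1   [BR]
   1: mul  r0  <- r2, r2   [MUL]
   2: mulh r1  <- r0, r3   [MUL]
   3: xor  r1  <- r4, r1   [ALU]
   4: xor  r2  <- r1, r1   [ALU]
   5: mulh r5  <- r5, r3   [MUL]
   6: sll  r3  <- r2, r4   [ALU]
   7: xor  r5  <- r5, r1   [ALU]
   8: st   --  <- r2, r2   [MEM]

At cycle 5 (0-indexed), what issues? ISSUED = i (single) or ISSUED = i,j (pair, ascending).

ISSUED = 6,7

t=0 i0:blt ; no-port BR/MUL
t=1 i1:mul ; no-port MUL/MUL
t=2 i2:mulh ; RAW+WAW r1
t=3 i3:xor ; RAW r1
t=4 i4+i5:xor+mulh ; 2-wide
t=5 i6+i7:sll+xor ; 2-wide
t=6 i8:st ; tail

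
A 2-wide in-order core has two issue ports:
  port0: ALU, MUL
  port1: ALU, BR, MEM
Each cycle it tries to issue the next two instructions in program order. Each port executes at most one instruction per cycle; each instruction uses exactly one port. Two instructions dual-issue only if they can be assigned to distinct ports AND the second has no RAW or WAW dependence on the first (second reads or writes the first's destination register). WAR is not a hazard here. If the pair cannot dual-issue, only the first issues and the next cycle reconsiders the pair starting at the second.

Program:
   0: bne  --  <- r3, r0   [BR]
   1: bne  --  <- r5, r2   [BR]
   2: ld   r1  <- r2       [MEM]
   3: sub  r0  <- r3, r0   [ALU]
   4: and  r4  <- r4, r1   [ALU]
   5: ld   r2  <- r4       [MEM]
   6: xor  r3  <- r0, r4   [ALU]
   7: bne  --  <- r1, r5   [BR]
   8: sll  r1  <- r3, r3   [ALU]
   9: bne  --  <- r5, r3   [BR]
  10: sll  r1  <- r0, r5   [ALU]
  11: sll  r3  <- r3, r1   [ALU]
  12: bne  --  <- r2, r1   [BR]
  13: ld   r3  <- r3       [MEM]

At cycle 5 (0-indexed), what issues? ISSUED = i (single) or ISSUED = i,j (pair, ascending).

ISSUED = 7,8

c0: i0 bne.BR  no-port BR/BR
c1: i1 bne.BR  no-port BR/MEM
c2: i2/i3 ld.MEM/sub.ALU  dual
c3: i4 and.ALU  RAW r4
c4: i5/i6 ld.MEM/xor.ALU  dual
c5: i7/i8 bne.BR/sll.ALU  dual
c6: i9/i10 bne.BR/sll.ALU  dual
c7: i11/i12 sll.ALU/bne.BR  dual
c8: i13 ld.MEM  tail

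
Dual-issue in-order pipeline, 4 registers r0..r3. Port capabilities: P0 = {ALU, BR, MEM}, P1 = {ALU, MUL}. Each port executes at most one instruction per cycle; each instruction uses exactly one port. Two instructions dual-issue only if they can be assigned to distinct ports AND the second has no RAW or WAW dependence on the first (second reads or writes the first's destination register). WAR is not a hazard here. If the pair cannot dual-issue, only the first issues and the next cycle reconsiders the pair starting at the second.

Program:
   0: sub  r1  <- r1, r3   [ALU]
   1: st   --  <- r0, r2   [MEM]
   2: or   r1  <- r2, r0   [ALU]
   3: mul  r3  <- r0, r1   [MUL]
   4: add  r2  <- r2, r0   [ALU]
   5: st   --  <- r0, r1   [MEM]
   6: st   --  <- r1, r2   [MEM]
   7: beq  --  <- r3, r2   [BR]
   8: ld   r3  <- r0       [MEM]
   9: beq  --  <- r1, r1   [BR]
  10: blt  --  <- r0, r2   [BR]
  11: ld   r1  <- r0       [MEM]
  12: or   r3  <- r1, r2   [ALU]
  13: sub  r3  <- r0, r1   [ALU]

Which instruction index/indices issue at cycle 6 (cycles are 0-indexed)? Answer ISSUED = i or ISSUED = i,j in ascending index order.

[0] i0/i1  sub+st  -- pair
[1] i2  or  -- RAW r1
[2] i3/i4  mul+add  -- pair
[3] i5  st  -- no-port MEM/MEM
[4] i6  st  -- no-port MEM/BR
[5] i7  beq  -- no-port BR/MEM
[6] i8  ld  -- no-port MEM/BR
[7] i9  beq  -- no-port BR/BR
[8] i10  blt  -- no-port BR/MEM
[9] i11  ld  -- RAW r1
[10] i12  or  -- WAW r3
[11] i13  sub  -- tail

ISSUED = 8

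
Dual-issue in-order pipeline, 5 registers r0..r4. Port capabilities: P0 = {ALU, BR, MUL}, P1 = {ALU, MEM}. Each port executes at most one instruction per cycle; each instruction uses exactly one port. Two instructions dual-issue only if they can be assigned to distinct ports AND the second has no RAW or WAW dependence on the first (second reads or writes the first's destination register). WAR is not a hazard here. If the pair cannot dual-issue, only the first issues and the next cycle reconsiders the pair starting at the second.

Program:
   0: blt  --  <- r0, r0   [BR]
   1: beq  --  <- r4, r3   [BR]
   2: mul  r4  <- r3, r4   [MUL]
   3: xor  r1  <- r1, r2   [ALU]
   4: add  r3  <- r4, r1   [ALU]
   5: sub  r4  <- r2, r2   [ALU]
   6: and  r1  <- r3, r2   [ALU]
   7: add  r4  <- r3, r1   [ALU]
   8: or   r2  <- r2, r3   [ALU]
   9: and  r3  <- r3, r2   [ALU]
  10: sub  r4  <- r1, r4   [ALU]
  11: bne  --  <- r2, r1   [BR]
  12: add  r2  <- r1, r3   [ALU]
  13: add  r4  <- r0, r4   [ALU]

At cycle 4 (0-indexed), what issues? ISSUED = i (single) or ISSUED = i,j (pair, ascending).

ISSUED = 6

0. blt @i0  | no-port BR/BR
1. beq @i1  | no-port BR/MUL
2. mul/xor @i2,i3  | 2-wide
3. add/sub @i4,i5  | 2-wide
4. and @i6  | RAW r1
5. add/or @i7,i8  | 2-wide
6. and/sub @i9,i10  | 2-wide
7. bne/add @i11,i12  | 2-wide
8. add @i13  | tail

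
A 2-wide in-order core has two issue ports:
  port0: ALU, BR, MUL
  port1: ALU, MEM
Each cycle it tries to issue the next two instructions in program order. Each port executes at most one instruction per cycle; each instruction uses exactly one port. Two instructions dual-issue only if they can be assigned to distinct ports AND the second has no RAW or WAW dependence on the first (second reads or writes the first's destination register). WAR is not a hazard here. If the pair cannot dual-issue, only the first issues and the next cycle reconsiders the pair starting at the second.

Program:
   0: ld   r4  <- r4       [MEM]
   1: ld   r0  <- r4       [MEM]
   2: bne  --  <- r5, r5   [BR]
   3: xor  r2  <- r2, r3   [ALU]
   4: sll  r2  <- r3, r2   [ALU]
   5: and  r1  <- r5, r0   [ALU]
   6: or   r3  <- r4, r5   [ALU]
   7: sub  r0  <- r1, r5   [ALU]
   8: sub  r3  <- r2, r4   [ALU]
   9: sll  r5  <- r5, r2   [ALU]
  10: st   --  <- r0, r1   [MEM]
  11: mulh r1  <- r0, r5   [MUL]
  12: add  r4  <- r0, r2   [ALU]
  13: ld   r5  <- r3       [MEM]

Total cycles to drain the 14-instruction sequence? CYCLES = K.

c0: i0 ld  no-port MEM/MEM
c1: i1/i2 ld/bne  pair
c2: i3 xor  RAW+WAW r2
c3: i4/i5 sll/and  pair
c4: i6/i7 or/sub  pair
c5: i8/i9 sub/sll  pair
c6: i10/i11 st/mulh  pair
c7: i12/i13 add/ld  pair

CYCLES = 8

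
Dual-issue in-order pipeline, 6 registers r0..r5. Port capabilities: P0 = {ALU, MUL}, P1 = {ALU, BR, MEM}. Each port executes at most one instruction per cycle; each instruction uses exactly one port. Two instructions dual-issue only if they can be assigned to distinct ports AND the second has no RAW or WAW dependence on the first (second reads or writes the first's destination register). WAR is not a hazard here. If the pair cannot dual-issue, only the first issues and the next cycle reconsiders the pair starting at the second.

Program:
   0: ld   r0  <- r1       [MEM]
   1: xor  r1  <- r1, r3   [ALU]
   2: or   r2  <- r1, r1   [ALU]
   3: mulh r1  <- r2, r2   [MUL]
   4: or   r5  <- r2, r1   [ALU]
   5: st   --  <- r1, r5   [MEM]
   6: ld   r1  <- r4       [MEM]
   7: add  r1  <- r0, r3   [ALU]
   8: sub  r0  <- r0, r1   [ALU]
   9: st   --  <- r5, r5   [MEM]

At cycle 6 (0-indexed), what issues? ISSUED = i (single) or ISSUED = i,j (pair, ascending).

c0: i0&i1 ld;xor  2-wide
c1: i2 or  RAW r2
c2: i3 mulh  RAW r1
c3: i4 or  RAW r5
c4: i5 st  no-port MEM/MEM
c5: i6 ld  WAW r1
c6: i7 add  RAW r1
c7: i8&i9 sub;st  2-wide

ISSUED = 7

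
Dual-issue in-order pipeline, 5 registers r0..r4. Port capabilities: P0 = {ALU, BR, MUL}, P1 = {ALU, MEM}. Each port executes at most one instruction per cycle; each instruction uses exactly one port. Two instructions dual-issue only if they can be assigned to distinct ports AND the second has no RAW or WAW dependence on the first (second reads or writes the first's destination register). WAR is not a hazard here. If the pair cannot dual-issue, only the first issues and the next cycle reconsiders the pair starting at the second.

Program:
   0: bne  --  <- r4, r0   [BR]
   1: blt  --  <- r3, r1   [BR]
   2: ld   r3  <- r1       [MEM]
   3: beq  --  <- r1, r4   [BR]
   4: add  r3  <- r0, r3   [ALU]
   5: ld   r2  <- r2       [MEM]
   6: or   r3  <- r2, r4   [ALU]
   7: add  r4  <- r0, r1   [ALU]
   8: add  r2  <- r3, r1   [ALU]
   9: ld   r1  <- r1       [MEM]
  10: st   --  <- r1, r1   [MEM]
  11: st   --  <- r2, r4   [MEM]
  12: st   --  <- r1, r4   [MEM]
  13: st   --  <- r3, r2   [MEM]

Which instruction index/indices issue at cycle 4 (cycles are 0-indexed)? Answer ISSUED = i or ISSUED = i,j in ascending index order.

[0] i0  bne  -- no-port BR/BR
[1] i1&i2  blt+ld  -- 2-wide
[2] i3&i4  beq+add  -- 2-wide
[3] i5  ld  -- RAW r2
[4] i6&i7  or+add  -- 2-wide
[5] i8&i9  add+ld  -- 2-wide
[6] i10  st  -- no-port MEM/MEM
[7] i11  st  -- no-port MEM/MEM
[8] i12  st  -- no-port MEM/MEM
[9] i13  st  -- tail

ISSUED = 6,7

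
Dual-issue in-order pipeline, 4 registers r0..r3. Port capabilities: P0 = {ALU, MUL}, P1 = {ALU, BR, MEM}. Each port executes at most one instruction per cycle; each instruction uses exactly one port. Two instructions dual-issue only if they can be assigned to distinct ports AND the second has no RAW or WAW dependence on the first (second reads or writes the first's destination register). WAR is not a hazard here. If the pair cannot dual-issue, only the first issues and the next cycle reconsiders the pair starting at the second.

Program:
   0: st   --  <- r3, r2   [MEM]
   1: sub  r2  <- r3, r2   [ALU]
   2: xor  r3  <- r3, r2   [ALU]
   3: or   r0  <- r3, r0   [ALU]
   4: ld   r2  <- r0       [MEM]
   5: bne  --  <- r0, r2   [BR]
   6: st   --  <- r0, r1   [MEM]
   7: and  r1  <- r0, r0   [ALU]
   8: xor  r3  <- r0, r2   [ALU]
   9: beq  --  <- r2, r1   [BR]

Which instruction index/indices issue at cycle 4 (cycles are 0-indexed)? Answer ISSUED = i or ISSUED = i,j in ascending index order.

ISSUED = 5

  cy0 -> i0&i1 (st.MEM sub.ALU) pair
  cy1 -> i2 (xor.ALU) RAW r3
  cy2 -> i3 (or.ALU) RAW r0
  cy3 -> i4 (ld.MEM) no-port MEM/BR
  cy4 -> i5 (bne.BR) no-port BR/MEM
  cy5 -> i6&i7 (st.MEM and.ALU) pair
  cy6 -> i8&i9 (xor.ALU beq.BR) pair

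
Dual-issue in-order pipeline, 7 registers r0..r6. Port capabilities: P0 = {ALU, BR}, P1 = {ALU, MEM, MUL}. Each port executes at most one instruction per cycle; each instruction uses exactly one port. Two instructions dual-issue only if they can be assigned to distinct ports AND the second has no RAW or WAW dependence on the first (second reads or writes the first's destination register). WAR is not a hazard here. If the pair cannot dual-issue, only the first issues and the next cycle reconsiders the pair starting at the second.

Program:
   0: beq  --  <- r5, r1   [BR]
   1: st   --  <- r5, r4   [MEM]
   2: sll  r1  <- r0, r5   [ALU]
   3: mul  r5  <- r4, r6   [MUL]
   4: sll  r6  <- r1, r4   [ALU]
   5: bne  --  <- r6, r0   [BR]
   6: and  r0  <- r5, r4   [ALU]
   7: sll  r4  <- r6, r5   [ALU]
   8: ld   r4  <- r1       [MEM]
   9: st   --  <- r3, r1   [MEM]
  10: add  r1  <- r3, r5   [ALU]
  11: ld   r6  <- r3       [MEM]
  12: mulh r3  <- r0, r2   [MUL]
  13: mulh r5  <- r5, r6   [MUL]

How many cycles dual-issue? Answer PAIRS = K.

PAIRS = 4

  cy0 -> i0&i1 (beq/st) pair
  cy1 -> i2&i3 (sll/mul) pair
  cy2 -> i4 (sll) RAW r6
  cy3 -> i5&i6 (bne/and) pair
  cy4 -> i7 (sll) WAW r4
  cy5 -> i8 (ld) no-port MEM/MEM
  cy6 -> i9&i10 (st/add) pair
  cy7 -> i11 (ld) no-port MEM/MUL
  cy8 -> i12 (mulh) no-port MUL/MUL
  cy9 -> i13 (mulh) tail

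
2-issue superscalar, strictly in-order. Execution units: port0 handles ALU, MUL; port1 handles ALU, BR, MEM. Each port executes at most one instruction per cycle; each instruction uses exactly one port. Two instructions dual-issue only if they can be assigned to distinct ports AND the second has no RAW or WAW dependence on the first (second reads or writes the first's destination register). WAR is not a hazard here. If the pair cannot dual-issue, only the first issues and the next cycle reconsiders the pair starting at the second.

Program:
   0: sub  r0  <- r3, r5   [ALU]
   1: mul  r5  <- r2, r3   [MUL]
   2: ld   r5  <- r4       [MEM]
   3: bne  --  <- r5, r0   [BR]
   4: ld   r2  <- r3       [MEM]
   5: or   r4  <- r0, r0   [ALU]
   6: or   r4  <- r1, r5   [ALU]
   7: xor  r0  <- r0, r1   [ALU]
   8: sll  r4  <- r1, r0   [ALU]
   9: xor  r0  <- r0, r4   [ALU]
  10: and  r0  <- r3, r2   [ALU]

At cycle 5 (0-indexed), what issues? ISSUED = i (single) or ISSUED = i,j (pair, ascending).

[0] i0/i1  sub.ALU;mul.MUL  -- dual
[1] i2  ld.MEM  -- no-port MEM/BR
[2] i3  bne.BR  -- no-port BR/MEM
[3] i4/i5  ld.MEM;or.ALU  -- dual
[4] i6/i7  or.ALU;xor.ALU  -- dual
[5] i8  sll.ALU  -- RAW r4
[6] i9  xor.ALU  -- WAW r0
[7] i10  and.ALU  -- tail

ISSUED = 8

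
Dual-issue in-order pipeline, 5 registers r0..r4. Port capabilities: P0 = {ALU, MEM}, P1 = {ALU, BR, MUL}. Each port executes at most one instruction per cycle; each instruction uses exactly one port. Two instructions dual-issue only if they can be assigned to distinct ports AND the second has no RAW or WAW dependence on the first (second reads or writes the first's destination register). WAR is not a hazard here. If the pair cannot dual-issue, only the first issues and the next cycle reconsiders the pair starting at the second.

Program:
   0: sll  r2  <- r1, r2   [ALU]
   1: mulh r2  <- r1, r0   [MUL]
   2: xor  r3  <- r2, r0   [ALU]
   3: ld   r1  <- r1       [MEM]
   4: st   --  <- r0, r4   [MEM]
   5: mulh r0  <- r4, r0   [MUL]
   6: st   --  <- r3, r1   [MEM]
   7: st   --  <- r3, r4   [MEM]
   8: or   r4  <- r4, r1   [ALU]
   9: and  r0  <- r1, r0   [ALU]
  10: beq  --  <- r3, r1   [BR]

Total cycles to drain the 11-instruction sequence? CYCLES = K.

t=0 i0:sll ; WAW r2
t=1 i1:mulh ; RAW r2
t=2 i2/i3:xor;ld ; pair
t=3 i4/i5:st;mulh ; pair
t=4 i6:st ; no-port MEM/MEM
t=5 i7/i8:st;or ; pair
t=6 i9/i10:and;beq ; pair

CYCLES = 7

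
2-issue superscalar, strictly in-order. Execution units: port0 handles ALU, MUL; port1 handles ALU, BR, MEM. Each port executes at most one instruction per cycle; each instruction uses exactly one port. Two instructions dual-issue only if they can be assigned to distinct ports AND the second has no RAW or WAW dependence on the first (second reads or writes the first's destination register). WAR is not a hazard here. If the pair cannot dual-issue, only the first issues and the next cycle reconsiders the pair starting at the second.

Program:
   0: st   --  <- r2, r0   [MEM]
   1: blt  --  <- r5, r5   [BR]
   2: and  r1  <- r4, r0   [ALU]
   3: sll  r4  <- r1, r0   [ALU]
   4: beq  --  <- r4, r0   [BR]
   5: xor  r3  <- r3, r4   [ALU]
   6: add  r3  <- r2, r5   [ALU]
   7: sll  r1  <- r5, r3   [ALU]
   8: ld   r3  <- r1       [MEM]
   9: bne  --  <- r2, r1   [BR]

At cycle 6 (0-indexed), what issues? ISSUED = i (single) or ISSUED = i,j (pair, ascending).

ISSUED = 8

  cy0 -> i0 (st) no-port MEM/BR
  cy1 -> i1,i2 (blt/and) dual
  cy2 -> i3 (sll) RAW r4
  cy3 -> i4,i5 (beq/xor) dual
  cy4 -> i6 (add) RAW r3
  cy5 -> i7 (sll) RAW r1
  cy6 -> i8 (ld) no-port MEM/BR
  cy7 -> i9 (bne) tail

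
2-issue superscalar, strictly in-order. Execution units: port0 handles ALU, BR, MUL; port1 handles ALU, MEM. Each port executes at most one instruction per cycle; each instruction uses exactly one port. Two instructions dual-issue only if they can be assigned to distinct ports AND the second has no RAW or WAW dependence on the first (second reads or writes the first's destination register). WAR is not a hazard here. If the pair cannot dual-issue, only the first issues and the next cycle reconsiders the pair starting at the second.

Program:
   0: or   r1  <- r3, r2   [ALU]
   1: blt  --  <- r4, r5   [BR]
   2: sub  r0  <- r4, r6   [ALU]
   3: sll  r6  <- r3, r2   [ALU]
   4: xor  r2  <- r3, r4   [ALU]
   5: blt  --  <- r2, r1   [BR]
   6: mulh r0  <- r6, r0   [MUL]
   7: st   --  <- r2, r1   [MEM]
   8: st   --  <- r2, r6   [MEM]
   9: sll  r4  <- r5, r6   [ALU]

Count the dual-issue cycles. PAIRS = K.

PAIRS = 4

  cy0 -> i0/i1 (or/blt) pair
  cy1 -> i2/i3 (sub/sll) pair
  cy2 -> i4 (xor) RAW r2
  cy3 -> i5 (blt) no-port BR/MUL
  cy4 -> i6/i7 (mulh/st) pair
  cy5 -> i8/i9 (st/sll) pair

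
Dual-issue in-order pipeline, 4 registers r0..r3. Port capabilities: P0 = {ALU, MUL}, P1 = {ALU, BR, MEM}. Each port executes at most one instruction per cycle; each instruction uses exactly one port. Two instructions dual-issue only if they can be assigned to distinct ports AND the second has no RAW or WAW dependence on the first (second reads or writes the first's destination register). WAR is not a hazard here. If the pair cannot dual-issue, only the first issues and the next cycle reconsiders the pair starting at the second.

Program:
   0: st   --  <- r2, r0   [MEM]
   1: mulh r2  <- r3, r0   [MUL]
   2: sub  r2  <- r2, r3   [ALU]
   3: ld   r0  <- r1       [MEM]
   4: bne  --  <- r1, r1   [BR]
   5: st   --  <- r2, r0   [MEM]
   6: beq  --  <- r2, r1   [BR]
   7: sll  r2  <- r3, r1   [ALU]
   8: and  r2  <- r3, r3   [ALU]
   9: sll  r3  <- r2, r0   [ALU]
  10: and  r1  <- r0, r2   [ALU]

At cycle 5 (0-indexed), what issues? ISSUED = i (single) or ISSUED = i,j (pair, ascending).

c0: i0&i1 st;mulh  2-wide
c1: i2&i3 sub;ld  2-wide
c2: i4 bne  no-port BR/MEM
c3: i5 st  no-port MEM/BR
c4: i6&i7 beq;sll  2-wide
c5: i8 and  RAW r2
c6: i9&i10 sll;and  2-wide

ISSUED = 8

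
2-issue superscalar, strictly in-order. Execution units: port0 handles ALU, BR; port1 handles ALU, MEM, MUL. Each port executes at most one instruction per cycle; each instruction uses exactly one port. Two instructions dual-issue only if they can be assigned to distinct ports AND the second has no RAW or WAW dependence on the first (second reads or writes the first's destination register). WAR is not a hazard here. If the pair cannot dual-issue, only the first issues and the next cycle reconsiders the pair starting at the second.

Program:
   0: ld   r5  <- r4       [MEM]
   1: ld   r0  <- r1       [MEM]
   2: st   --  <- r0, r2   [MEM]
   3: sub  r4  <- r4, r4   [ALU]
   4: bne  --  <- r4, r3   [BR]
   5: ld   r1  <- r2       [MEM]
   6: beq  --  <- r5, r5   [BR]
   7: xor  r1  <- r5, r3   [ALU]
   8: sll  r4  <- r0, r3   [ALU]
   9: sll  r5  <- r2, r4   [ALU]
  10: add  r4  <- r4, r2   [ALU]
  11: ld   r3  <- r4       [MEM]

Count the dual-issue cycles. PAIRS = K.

PAIRS = 4

t=0 i0:ld.MEM ; no-port MEM/MEM
t=1 i1:ld.MEM ; no-port MEM/MEM
t=2 i2&i3:st.MEM sub.ALU ; dual
t=3 i4&i5:bne.BR ld.MEM ; dual
t=4 i6&i7:beq.BR xor.ALU ; dual
t=5 i8:sll.ALU ; RAW r4
t=6 i9&i10:sll.ALU add.ALU ; dual
t=7 i11:ld.MEM ; tail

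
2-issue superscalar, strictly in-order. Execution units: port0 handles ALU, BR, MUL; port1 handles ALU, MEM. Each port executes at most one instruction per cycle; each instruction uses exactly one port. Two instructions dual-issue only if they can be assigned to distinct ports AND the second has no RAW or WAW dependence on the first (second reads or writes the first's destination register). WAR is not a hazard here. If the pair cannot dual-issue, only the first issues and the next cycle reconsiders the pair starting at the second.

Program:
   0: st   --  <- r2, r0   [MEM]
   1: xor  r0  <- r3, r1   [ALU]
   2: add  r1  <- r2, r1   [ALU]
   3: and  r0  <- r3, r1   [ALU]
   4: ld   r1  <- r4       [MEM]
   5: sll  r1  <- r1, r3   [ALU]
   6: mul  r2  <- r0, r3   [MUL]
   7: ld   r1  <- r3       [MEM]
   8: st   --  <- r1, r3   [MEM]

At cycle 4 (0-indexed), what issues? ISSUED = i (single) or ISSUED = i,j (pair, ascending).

ISSUED = 7

  cy0 -> i0/i1 (st;xor) dual
  cy1 -> i2 (add) RAW r1
  cy2 -> i3/i4 (and;ld) dual
  cy3 -> i5/i6 (sll;mul) dual
  cy4 -> i7 (ld) no-port MEM/MEM
  cy5 -> i8 (st) tail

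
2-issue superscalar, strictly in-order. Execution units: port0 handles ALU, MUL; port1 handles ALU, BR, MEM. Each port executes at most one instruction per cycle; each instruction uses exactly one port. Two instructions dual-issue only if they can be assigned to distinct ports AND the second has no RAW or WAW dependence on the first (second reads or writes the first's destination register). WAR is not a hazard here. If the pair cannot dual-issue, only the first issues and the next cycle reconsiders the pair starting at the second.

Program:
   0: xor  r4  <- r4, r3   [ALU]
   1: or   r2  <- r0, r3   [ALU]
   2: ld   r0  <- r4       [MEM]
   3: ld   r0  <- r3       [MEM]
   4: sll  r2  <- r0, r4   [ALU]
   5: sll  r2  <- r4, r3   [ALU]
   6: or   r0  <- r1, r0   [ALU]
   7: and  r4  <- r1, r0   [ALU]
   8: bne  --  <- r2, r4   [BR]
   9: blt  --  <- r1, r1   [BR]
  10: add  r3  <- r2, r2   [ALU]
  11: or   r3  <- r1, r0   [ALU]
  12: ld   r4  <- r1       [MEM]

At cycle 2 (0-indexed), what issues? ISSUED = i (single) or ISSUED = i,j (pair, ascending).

0. xor+or @i0,i1  | 2-wide
1. ld @i2  | no-port MEM/MEM
2. ld @i3  | RAW r0
3. sll @i4  | WAW r2
4. sll+or @i5,i6  | 2-wide
5. and @i7  | RAW r4
6. bne @i8  | no-port BR/BR
7. blt+add @i9,i10  | 2-wide
8. or+ld @i11,i12  | 2-wide

ISSUED = 3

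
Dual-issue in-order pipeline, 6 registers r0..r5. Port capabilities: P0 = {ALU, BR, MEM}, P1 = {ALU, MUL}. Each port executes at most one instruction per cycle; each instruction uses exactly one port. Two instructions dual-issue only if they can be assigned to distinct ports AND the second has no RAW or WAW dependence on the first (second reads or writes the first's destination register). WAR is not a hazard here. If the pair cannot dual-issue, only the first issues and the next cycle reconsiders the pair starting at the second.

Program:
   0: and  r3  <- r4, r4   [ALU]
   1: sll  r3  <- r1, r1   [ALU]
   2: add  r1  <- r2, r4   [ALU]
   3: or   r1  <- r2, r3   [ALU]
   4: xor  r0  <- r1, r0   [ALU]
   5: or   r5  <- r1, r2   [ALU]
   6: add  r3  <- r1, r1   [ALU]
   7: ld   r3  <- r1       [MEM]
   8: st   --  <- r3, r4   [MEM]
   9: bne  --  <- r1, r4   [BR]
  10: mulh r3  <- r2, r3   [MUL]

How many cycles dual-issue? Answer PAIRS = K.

PAIRS = 3

  cy0 -> i0 (and.ALU) WAW r3
  cy1 -> i1+i2 (sll.ALU add.ALU) 2-wide
  cy2 -> i3 (or.ALU) RAW r1
  cy3 -> i4+i5 (xor.ALU or.ALU) 2-wide
  cy4 -> i6 (add.ALU) WAW r3
  cy5 -> i7 (ld.MEM) no-port MEM/MEM
  cy6 -> i8 (st.MEM) no-port MEM/BR
  cy7 -> i9+i10 (bne.BR mulh.MUL) 2-wide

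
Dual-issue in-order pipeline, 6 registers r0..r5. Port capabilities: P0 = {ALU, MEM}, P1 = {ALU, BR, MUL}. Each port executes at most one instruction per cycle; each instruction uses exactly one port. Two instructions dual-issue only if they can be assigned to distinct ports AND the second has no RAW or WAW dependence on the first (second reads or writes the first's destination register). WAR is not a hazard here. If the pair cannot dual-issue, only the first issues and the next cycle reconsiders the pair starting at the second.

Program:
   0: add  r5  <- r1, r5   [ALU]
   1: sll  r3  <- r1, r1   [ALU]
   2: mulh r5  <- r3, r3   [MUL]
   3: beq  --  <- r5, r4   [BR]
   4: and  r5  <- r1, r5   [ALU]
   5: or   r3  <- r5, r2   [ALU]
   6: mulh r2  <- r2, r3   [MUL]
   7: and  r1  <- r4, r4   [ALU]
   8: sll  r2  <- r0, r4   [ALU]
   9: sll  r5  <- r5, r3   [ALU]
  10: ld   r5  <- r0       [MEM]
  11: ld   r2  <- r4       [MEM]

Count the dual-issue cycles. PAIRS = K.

#0 head=0: add.ALU sll.ALU i0&i1 dual
#1 head=2: mulh.MUL i2 no-port MUL/BR
#2 head=3: beq.BR and.ALU i3&i4 dual
#3 head=5: or.ALU i5 RAW r3
#4 head=6: mulh.MUL and.ALU i6&i7 dual
#5 head=8: sll.ALU sll.ALU i8&i9 dual
#6 head=10: ld.MEM i10 no-port MEM/MEM
#7 head=11: ld.MEM i11 tail

PAIRS = 4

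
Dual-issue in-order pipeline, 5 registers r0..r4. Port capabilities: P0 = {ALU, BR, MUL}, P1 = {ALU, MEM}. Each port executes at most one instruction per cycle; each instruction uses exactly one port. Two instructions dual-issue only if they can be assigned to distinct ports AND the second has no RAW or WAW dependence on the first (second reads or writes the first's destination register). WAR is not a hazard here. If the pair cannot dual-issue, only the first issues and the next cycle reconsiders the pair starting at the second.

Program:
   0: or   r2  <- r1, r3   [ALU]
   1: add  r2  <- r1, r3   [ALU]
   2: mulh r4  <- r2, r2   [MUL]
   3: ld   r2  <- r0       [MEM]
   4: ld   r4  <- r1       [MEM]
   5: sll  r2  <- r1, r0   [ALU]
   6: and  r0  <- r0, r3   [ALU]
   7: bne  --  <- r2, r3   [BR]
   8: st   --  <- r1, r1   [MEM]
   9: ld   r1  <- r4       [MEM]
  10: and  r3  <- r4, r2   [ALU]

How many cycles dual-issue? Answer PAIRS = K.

0. or @i0  | WAW r2
1. add @i1  | RAW r2
2. mulh+ld @i2&i3  | 2-wide
3. ld+sll @i4&i5  | 2-wide
4. and+bne @i6&i7  | 2-wide
5. st @i8  | no-port MEM/MEM
6. ld+and @i9&i10  | 2-wide

PAIRS = 4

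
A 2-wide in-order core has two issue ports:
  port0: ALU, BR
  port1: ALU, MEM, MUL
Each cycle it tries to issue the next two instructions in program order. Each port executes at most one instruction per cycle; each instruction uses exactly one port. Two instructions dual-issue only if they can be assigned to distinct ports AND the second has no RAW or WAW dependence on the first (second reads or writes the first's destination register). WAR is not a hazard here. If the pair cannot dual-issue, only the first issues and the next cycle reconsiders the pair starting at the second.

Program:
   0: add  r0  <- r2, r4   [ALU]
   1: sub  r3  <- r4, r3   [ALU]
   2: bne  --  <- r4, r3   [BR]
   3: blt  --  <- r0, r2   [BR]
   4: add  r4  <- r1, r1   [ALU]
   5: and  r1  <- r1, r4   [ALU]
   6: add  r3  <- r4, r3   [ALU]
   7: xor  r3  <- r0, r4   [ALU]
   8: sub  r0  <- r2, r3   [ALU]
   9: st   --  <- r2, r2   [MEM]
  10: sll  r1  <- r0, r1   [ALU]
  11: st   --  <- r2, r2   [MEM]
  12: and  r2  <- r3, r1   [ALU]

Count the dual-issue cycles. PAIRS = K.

[0] i0/i1  add.ALU;sub.ALU  -- dual
[1] i2  bne.BR  -- no-port BR/BR
[2] i3/i4  blt.BR;add.ALU  -- dual
[3] i5/i6  and.ALU;add.ALU  -- dual
[4] i7  xor.ALU  -- RAW r3
[5] i8/i9  sub.ALU;st.MEM  -- dual
[6] i10/i11  sll.ALU;st.MEM  -- dual
[7] i12  and.ALU  -- tail

PAIRS = 5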